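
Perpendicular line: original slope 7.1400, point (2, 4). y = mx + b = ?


Perpendicular slope = -1/m1 = -1/7.1400 = -0.1401
b2 = y0 - m2*x0 = 4 + 2/7.1400 = 4 + 0.2801 = 4.2801

y = -0.1401x + 4.2801


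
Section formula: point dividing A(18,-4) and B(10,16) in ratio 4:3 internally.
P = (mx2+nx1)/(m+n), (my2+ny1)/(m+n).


Px = (4*10 + 3*18)/7 = 94/7 = 13.4286
Py = (4*16 + 3*(-4))/7 = 52/7 = 7.4286

P = (13.4286, 7.4286)


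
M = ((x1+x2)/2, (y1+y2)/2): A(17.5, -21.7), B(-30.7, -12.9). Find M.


Mx = (17.5 - 30.7)/2 = -13.2/2 = -6.6000
My = (-21.7 - 12.9)/2 = -34.6/2 = -17.3000

(-6.6000, -17.3000)


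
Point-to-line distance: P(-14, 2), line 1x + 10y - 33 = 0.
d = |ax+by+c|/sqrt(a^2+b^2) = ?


|1*(-14) + 10*2 - 33| = |-27| = 27
sqrt(1 + 100) = sqrt(101) = 10.0499
d = 27/sqrt(101) = 2.6866

2.6866


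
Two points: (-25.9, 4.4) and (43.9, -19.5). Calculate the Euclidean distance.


dx = 43.9 + 25.9 = 69.8
dy = -19.5 - 4.4 = -23.9
d = sqrt(4872.04 + 571.21) = sqrt(5443.25) = 73.7784

73.7784


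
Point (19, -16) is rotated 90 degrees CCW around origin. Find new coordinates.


cos(90) = 0, sin(90) = 1
x' = 19*0 + 16*1 = 16
y' = 19*1 - 16*0 = 19

(16, 19)


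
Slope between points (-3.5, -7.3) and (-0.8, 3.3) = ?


dy = 3.3 + 7.3 = 10.6
dx = -0.8 + 3.5 = 2.7
m = 10.6/2.7 = 3.9259

m = 3.9259


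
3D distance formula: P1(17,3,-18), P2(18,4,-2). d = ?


dx=1, dy=1, dz=16
d = sqrt(1+1+256) = sqrt(258) = 16.0624

16.0624


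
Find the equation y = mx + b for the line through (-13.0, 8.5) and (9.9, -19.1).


m = (-27.6)/(22.9) = -1.2052
b = y1 - m*x1 = 8.5 - (-27.6*(-13.0))/(22.9) = 8.5 - 15.6681 = -7.1681

y = -1.2052x - 7.1681


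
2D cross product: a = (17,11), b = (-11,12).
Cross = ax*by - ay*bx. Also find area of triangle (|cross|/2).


cross = 17*12 - 11*(-11) = 204 + 121 = 325
Triangle area = |325|/2 = 325/2 = 162.5000

cross = 325, triangle area = 162.5000


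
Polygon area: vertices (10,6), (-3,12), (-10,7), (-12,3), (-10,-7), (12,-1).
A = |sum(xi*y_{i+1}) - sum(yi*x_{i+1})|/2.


sum(xi*y_{i+1}) = 10*12 - 3*7 - 10*3 - 12*(-7) - 10*(-1) + 12*6 = 235
sum(yi*x_{i+1}) = 6*(-3) + 12*(-10) + 7*(-12) + 3*(-10) - 7*12 - 1*10 = -346
Area = |235 + 346|/2 = 581/2 = 290.5000

290.5000 sq units


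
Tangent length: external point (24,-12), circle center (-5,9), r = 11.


d = sqrt((24+ 5)^2 + (-12-9)^2) = sqrt(841+441) = 35.8050
L = sqrt(1282.0000 - 121) = sqrt(1161.0000) = 34.0735

34.0735


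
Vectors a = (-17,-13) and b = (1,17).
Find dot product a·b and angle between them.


a·b = -17*1 - 13*17 = -17 - 221 = -238
|a| = sqrt(289+169) = 21.4009
|b| = sqrt(1+289) = 17.0294
cos(theta) = -238/(sqrt(458)*sqrt(290)) = -238/sqrt(132820) = -0.653048
theta = arccos(-238/sqrt(132820)) = 130.7718 degrees

a·b = -238, theta = 130.7718 deg


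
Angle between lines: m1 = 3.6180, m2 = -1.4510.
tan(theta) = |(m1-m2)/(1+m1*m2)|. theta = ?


m1-m2 = 5.069
1+m1*m2 = -4.249718
tan(theta) = |5.069/(-4.249718)| = 1.192785
theta = arctan(|5.069/(-4.249718)|) = 50.0244 degrees (acute angle)

50.0244 degrees


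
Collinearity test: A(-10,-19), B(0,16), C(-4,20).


-10*(16-20) + 0*(20+ 19) - 4*(-19-16)
= 40 + 0 + 140 = 180

No, not collinear (determinant = 180)


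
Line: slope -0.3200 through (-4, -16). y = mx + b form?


y + 16 = -0.3200(x + 4)
y = -0.3200x - 16 + 0.3200*(-4)
y = -0.3200x - 17.2800

y = -0.3200x - 17.2800


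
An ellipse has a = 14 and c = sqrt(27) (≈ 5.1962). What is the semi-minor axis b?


b^2 = 14^2 - (sqrt(27))^2 = 196 - 27 = 169
b = sqrt(169) = 13

b = 13


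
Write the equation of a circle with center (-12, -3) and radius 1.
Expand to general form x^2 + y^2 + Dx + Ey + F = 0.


(x+ 12)^2 + (y+ 3)^2 = 1^2
D = -2h = 24, E = -2k = 6
F = h^2+k^2-r^2 = 144+9-1 = 152

x^2 + y^2 + 24x + 6y + 152 = 0


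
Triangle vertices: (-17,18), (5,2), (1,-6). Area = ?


-17*(2+ 6) = -136
5*(-6-18) = -120
1*(18-2) = 16
sum = -240
Area = |-240|/2 = 120.0000

120.0000 sq units


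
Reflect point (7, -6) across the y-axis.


Reflection rule for y-axis: (-x, y)
(7, -6) -> (-7, -6)

(-7, -6)


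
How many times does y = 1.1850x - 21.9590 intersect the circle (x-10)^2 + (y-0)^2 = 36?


Substitute y = 1.1850x - 21.9590: (x-10)^2 + (1.1850x- 21.9590-0)^2 = 36
Expand to Ax^2 + Bx + C = 0, where b-k = -21.959
A = 1+m^2 = 2.404225
B = 2(m(b-k) - h) = 2(1.1850*(-21.959) - 10) = -72.04283
C = h^2 + (b-k)^2 - r^2 = 100 + 482.197681 - 36 = 546.197681
disc = B^2-4AC = 5190.1694 - 5252.7285 = -62.5591
disc < 0

0 intersection points


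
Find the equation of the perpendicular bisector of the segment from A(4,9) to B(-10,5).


Midpoint = (-3, 7)
Slope of AB = dy/dx = -4/(-14) = 0.2857
Perp slope = -dx/dy = -14/4 = -3.5000
b = My - (perp slope)*Mx = 7 + (-14*(-3))/(-4) = 7 - 10.5000 = -3.5000

y = -3.5000x - 3.5000


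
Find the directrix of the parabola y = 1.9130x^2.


a = 1.9130
1/(4a) = 0.1307
directrix: y = -0.1307 = -0.1307

y = -0.1307


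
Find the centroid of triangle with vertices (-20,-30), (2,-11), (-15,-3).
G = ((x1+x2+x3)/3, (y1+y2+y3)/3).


Gx = (-20+2- 15)/3 = -33/3 = -11.0000
Gy = (-30- 11- 3)/3 = -44/3 = -14.6667

G = (-11.0000, -14.6667)


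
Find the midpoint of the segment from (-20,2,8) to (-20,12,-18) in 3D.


Mx = (-20- 20)/2 = -20.0000
My = (2+12)/2 = 7.0000
Mz = (8- 18)/2 = -5.0000

M = (-20.0000, 7.0000, -5.0000)


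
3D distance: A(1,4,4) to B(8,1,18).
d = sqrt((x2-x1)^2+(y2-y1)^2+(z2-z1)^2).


dx=7, dy=-3, dz=14
d = sqrt(49+9+196) = sqrt(254) = 15.9374

15.9374


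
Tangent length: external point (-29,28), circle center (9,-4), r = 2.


d = sqrt((-29-9)^2 + (28+ 4)^2) = sqrt(1444+1024) = 49.6790
L = sqrt(2468.0000 - 4) = sqrt(2464.0000) = 49.6387

49.6387


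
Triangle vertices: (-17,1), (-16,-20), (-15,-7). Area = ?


-17*(-20+ 7) = 221
-16*(-7-1) = 128
-15*(1+ 20) = -315
sum = 34
Area = |34|/2 = 17.0000

17.0000 sq units


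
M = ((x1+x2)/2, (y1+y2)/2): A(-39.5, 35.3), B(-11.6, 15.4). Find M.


Mx = (-39.5 - 11.6)/2 = -51.1/2 = -25.5500
My = (35.3 + 15.4)/2 = 50.7/2 = 25.3500

(-25.5500, 25.3500)


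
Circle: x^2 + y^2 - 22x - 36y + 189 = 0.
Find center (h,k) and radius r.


h = -D/2 = 22/2 = 11
k = -E/2 = 36/2 = 18
r^2 = h^2 + k^2 - F = 121 + 324 - 189 = 256
r = 16

Center (11, 18), radius = 16


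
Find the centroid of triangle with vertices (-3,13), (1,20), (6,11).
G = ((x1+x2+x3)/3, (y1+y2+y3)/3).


Gx = (-3+1+6)/3 = 4/3 = 1.3333
Gy = (13+20+11)/3 = 44/3 = 14.6667

G = (1.3333, 14.6667)


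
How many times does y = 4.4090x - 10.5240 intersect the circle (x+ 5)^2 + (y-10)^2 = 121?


Substitute y = 4.4090x - 10.5240: (x+ 5)^2 + (4.4090x- 10.5240-10)^2 = 121
Expand to Ax^2 + Bx + C = 0, where b-k = -20.524
A = 1+m^2 = 20.439281
B = 2(m(b-k) - h) = 2(4.4090*(-20.524) + 5) = -170.980632
C = h^2 + (b-k)^2 - r^2 = 25 + 421.234576 - 121 = 325.234576
disc = B^2-4AC = 29234.3765 - 26590.2436 = 2644.1329
disc > 0

2 intersection points


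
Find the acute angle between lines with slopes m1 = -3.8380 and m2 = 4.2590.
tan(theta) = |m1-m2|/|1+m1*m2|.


m1-m2 = -8.097
1+m1*m2 = -15.346042
tan(theta) = |-8.097/(-15.346042)| = 0.527628
theta = arctan(|-8.097/(-15.346042)|) = 27.8174 degrees (acute angle)

27.8174 degrees


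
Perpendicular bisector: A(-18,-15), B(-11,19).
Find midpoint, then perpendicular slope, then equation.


Midpoint = (-14.5, 2)
Slope of AB = dy/dx = 34/7 = 4.8571
Perp slope = -dx/dy = -7/34 = -0.2059
b = My - (perp slope)*Mx = 2 + (7*(-14.5))/34 = 2 - 2.9853 = -0.9853

y = -0.2059x - 0.9853


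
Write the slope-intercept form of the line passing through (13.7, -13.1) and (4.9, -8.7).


m = (4.4)/(-8.8) = -0.5000
b = y1 - m*x1 = -13.1 - (4.4*13.7)/(-8.8) = -13.1 + 6.8500 = -6.2500

y = -0.5000x - 6.2500


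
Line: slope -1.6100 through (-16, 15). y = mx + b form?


y - 15 = -1.6100(x + 16)
y = -1.6100x + 15 + 1.6100*(-16)
y = -1.6100x - 10.7600

y = -1.6100x - 10.7600


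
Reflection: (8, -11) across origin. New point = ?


Reflection rule for origin: (-x, -y)
(8, -11) -> (-8, 11)

(-8, 11)


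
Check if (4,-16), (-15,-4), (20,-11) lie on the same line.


4*(-4+ 11) - 15*(-11+ 16) + 20*(-16+ 4)
= 28 - 75 - 240 = -287

No, not collinear (determinant = -287)


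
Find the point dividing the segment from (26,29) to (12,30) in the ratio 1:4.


Px = (1*12 + 4*26)/5 = 116/5 = 23.2000
Py = (1*30 + 4*29)/5 = 146/5 = 29.2000

P = (23.2000, 29.2000)


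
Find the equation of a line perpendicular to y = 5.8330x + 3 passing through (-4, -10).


Perpendicular slope = -1/m1 = -1/5.8330 = -0.1714
b2 = y0 - m2*x0 = -10 - 4/5.8330 = -10 - 0.6858 = -10.6858

y = -0.1714x - 10.6858


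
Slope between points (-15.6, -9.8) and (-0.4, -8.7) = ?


dy = -8.7 + 9.8 = 1.1
dx = -0.4 + 15.6 = 15.2
m = 1.1/15.2 = 0.0724

m = 0.0724


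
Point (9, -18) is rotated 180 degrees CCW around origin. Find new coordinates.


cos(180) = -1, sin(180) = 0
x' = 9*(-1) + 18*0 = -9
y' = 9*0 - 18*(-1) = 18

(-9, 18)


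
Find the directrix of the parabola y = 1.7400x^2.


a = 1.7400
1/(4a) = 0.1437
directrix: y = -0.1437 = -0.1437

y = -0.1437


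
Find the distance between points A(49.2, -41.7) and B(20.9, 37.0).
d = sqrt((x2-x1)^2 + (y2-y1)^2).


dx = 20.9 - 49.2 = -28.3
dy = 37.0 + 41.7 = 78.7
d = sqrt(800.89 + 6193.69) = sqrt(6994.58) = 83.6336

83.6336


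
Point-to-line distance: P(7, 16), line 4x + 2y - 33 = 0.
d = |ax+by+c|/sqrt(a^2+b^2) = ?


|4*7 + 2*16 - 33| = |27| = 27
sqrt(16 + 4) = sqrt(20) = 4.4721
d = 27/sqrt(20) = 6.0374

6.0374


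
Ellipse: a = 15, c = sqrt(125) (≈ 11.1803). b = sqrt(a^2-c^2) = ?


b^2 = 15^2 - (sqrt(125))^2 = 225 - 125 = 100
b = sqrt(100) = 10

b = 10


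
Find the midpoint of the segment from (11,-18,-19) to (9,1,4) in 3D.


Mx = (11+9)/2 = 10.0000
My = (-18+1)/2 = -8.5000
Mz = (-19+4)/2 = -7.5000

M = (10.0000, -8.5000, -7.5000)


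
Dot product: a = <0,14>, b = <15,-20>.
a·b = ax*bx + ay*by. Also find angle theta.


a·b = 0*15 + 14*(-20) = 0 - 280 = -280
|a| = sqrt(0+196) = 14.0000
|b| = sqrt(225+400) = 25.0000
cos(theta) = -280/(sqrt(196)*sqrt(625)) = -280/sqrt(122500) = -0.800000
theta = arccos(-280/sqrt(122500)) = 143.1301 degrees

a·b = -280, theta = 143.1301 deg


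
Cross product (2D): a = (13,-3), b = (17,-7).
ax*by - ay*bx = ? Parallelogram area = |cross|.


cross = 13*(-7) + 3*17 = -91 + 51 = -40
Parallelogram area = |-40| = 40

cross = -40, parallelogram area = 40


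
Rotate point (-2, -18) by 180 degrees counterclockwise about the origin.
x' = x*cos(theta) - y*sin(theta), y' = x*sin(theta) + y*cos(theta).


cos(180) = -1, sin(180) = 0
x' = -2*(-1) + 18*0 = 2
y' = -2*0 - 18*(-1) = 18

(2, 18)


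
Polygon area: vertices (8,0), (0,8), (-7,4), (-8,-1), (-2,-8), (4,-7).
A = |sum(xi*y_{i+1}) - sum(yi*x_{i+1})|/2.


sum(xi*y_{i+1}) = 8*8 + 0*4 - 7*(-1) - 8*(-8) - 2*(-7) + 4*0 = 149
sum(yi*x_{i+1}) = 0*0 + 8*(-7) + 4*(-8) - 1*(-2) - 8*4 - 7*8 = -174
Area = |149 + 174|/2 = 323/2 = 161.5000

161.5000 sq units


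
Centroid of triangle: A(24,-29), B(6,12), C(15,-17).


Gx = (24+6+15)/3 = 45/3 = 15.0000
Gy = (-29+12- 17)/3 = -34/3 = -11.3333

G = (15.0000, -11.3333)


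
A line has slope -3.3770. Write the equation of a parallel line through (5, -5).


Parallel lines have equal slopes.
m2 = -3.3770
b2 = -5 + 3.3770*5 = 11.8850

y = -3.3770x + 11.8850


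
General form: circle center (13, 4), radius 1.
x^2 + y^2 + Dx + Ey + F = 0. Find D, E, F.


(x-13)^2 + (y-4)^2 = 1^2
D = -2h = -26, E = -2k = -8
F = h^2+k^2-r^2 = 169+16-1 = 184

D = -26, E = -8, F = 184


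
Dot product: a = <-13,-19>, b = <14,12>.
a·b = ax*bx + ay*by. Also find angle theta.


a·b = -13*14 - 19*12 = -182 - 228 = -410
|a| = sqrt(169+361) = 23.0217
|b| = sqrt(196+144) = 18.4391
cos(theta) = -410/(sqrt(530)*sqrt(340)) = -410/sqrt(180200) = -0.965843
theta = arccos(-410/sqrt(180200)) = 164.9816 degrees

a·b = -410, theta = 164.9816 deg


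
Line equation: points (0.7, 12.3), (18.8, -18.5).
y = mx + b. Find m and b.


m = (-30.8)/(18.1) = -1.7017
b = y1 - m*x1 = 12.3 - (-30.8*0.7)/(18.1) = 12.3 + 1.1912 = 13.4912

y = -1.7017x + 13.4912


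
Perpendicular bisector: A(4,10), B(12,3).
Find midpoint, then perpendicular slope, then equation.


Midpoint = (8, 6.5)
Slope of AB = dy/dx = -7/8 = -0.8750
Perp slope = -dx/dy = 8/7 = 1.1429
b = My - (perp slope)*Mx = 6.5 + (8*8)/(-7) = 6.5 - 9.1429 = -2.6429

y = 1.1429x - 2.6429


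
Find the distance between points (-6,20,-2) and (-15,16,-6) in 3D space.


dx=-9, dy=-4, dz=-4
d = sqrt(81+16+16) = sqrt(113) = 10.6301

10.6301


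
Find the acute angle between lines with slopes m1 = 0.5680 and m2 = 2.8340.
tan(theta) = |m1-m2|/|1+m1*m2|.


m1-m2 = -2.266
1+m1*m2 = 2.609712
tan(theta) = |-2.266/2.609712| = 0.868295
theta = arctan(|-2.266/2.609712|) = 40.9676 degrees (acute angle)

40.9676 degrees


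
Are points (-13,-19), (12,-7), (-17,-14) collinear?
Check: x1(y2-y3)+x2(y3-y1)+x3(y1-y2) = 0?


-13*(-7+ 14) + 12*(-14+ 19) - 17*(-19+ 7)
= -91 + 60 + 204 = 173

No, not collinear (determinant = 173)


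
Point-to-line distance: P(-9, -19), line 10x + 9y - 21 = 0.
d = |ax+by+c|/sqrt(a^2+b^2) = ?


|10*(-9) + 9*(-19) - 21| = |-282| = 282
sqrt(100 + 81) = sqrt(181) = 13.4536
d = 282/sqrt(181) = 20.9609

20.9609


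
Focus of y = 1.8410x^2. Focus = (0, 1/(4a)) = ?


a = 1.8410
4a = 7.3640
focus = (0, 1/7.3640) = (0, 0.1358)

Focus = (0, 0.1358)


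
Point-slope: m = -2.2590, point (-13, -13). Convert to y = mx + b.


y + 13 = -2.2590(x + 13)
y = -2.2590x - 13 + 2.2590*(-13)
y = -2.2590x - 42.3670

y = -2.2590x - 42.3670


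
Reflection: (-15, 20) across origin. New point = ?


Reflection rule for origin: (-x, -y)
(-15, 20) -> (15, -20)

(15, -20)


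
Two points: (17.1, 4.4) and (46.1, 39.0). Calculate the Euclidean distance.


dx = 46.1 - 17.1 = 29.0
dy = 39.0 - 4.4 = 34.6
d = sqrt(841.0 + 1197.16) = sqrt(2038.16) = 45.1460

45.1460


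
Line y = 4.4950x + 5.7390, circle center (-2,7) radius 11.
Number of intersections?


Substitute y = 4.4950x + 5.7390: (x+ 2)^2 + (4.4950x+5.7390-7)^2 = 121
Expand to Ax^2 + Bx + C = 0, where b-k = -1.261
A = 1+m^2 = 21.205025
B = 2(m(b-k) - h) = 2(4.4950*(-1.261) + 2) = -7.33639
C = h^2 + (b-k)^2 - r^2 = 4 + 1.590121 - 121 = -115.409879
disc = B^2-4AC = 53.8226 + 9789.0775 = 9842.9001
disc > 0

2 intersection points


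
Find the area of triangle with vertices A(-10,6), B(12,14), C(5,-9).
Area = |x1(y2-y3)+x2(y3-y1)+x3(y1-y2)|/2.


-10*(14+ 9) = -230
12*(-9-6) = -180
5*(6-14) = -40
sum = -450
Area = |-450|/2 = 225.0000

225.0000 sq units


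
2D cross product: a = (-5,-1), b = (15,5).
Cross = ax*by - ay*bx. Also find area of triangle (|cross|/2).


cross = -5*5 + 1*15 = -25 + 15 = -10
Triangle area = |-10|/2 = 10/2 = 5.0000

cross = -10, triangle area = 5.0000


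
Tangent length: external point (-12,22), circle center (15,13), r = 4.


d = sqrt((-12-15)^2 + (22-13)^2) = sqrt(729+81) = 28.4605
L = sqrt(810.0000 - 16) = sqrt(794.0000) = 28.1780

28.1780


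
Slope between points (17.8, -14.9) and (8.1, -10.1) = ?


dy = -10.1 + 14.9 = 4.8
dx = 8.1 - 17.8 = -9.7
m = 4.8/(-9.7) = -0.4948

m = -0.4948


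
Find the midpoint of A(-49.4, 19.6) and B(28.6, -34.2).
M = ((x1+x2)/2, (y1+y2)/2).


Mx = (-49.4 + 28.6)/2 = -20.8/2 = -10.4000
My = (19.6 - 34.2)/2 = -14.6/2 = -7.3000

(-10.4000, -7.3000)


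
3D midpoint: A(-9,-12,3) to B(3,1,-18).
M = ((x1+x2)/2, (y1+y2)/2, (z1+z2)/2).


Mx = (-9+3)/2 = -3.0000
My = (-12+1)/2 = -5.5000
Mz = (3- 18)/2 = -7.5000

M = (-3.0000, -5.5000, -7.5000)


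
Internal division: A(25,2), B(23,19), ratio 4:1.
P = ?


Px = (4*23 + 1*25)/5 = 117/5 = 23.4000
Py = (4*19 + 1*2)/5 = 78/5 = 15.6000

P = (23.4000, 15.6000)


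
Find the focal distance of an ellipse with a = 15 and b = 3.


c^2 = 15^2 - 3^2 = 225 - 9 = 216
c = sqrt(216) = 14.6969

c = 14.6969


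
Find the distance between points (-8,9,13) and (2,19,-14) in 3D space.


dx=10, dy=10, dz=-27
d = sqrt(100+100+729) = sqrt(929) = 30.4795

30.4795


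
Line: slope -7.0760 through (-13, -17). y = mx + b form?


y + 17 = -7.0760(x + 13)
y = -7.0760x - 17 + 7.0760*(-13)
y = -7.0760x - 108.9880

y = -7.0760x - 108.9880


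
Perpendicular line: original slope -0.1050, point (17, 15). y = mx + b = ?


Perpendicular slope = -1/m1 = -1/(-0.1050) = 9.5238
b2 = y0 - m2*x0 = 15 + 17/(-0.1050) = 15 - 161.9048 = -146.9048

y = 9.5238x - 146.9048


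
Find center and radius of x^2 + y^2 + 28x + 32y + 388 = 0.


h = -D/2 = -28/2 = -14
k = -E/2 = -32/2 = -16
r^2 = h^2 + k^2 - F = 196 + 256 - 388 = 64
r = 8

Center (-14, -16), radius = 8


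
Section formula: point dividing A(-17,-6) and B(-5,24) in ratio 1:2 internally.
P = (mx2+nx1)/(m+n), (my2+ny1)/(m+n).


Px = (1*(-5) + 2*(-17))/3 = -39/3 = -13.0000
Py = (1*24 + 2*(-6))/3 = 12/3 = 4.0000

P = (-13.0000, 4.0000)


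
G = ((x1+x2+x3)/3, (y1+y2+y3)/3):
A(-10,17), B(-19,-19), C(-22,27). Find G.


Gx = (-10- 19- 22)/3 = -51/3 = -17.0000
Gy = (17- 19+27)/3 = 25/3 = 8.3333

G = (-17.0000, 8.3333)


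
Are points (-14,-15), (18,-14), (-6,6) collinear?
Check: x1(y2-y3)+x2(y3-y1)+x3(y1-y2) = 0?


-14*(-14-6) + 18*(6+ 15) - 6*(-15+ 14)
= 280 + 378 + 6 = 664

No, not collinear (determinant = 664)


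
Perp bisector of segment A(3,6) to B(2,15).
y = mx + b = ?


Midpoint = (2.5, 10.5)
Slope of AB = dy/dx = 9/(-1) = -9.0000
Perp slope = -dx/dy = 1/9 = 0.1111
b = My - (perp slope)*Mx = 10.5 + (-1*2.5)/9 = 10.5 - 0.2778 = 10.2222

y = 0.1111x + 10.2222


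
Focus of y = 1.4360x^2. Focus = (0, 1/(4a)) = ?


a = 1.4360
4a = 5.7440
focus = (0, 1/5.7440) = (0, 0.1741)

Focus = (0, 0.1741)


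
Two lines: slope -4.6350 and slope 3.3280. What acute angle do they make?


m1-m2 = -7.963
1+m1*m2 = -14.42528
tan(theta) = |-7.963/(-14.42528)| = 0.552017
theta = arctan(|-7.963/(-14.42528)|) = 28.8994 degrees (acute angle)

28.8994 degrees


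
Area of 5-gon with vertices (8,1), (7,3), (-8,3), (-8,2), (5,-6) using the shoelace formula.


sum(xi*y_{i+1}) = 8*3 + 7*3 - 8*2 - 8*(-6) + 5*1 = 82
sum(yi*x_{i+1}) = 1*7 + 3*(-8) + 3*(-8) + 2*5 - 6*8 = -79
Area = |82 + 79|/2 = 161/2 = 80.5000

80.5000 sq units


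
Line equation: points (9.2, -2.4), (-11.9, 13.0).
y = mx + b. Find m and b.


m = (15.4)/(-21.1) = -0.7299
b = y1 - m*x1 = -2.4 - (15.4*9.2)/(-21.1) = -2.4 + 6.7147 = 4.3147

y = -0.7299x + 4.3147


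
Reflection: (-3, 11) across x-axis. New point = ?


Reflection rule for x-axis: (x, -y)
(-3, 11) -> (-3, -11)

(-3, -11)


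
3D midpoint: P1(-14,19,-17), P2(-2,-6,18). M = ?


Mx = (-14- 2)/2 = -8.0000
My = (19- 6)/2 = 6.5000
Mz = (-17+18)/2 = 0.5000

M = (-8.0000, 6.5000, 0.5000)


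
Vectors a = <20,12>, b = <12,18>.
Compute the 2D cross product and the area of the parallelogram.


cross = 20*18 - 12*12 = 360 - 144 = 216
Parallelogram area = |216| = 216

cross = 216, parallelogram area = 216


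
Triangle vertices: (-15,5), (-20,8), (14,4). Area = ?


-15*(8-4) = -60
-20*(4-5) = 20
14*(5-8) = -42
sum = -82
Area = |-82|/2 = 41.0000

41.0000 sq units


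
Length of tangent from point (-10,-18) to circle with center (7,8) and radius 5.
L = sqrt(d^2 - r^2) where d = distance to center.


d = sqrt((-10-7)^2 + (-18-8)^2) = sqrt(289+676) = 31.0644
L = sqrt(965.0000 - 25) = sqrt(940.0000) = 30.6594

30.6594


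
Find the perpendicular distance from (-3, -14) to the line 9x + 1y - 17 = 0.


|9*(-3) + 1*(-14) - 17| = |-58| = 58
sqrt(81 + 1) = sqrt(82) = 9.0554
d = 58/sqrt(82) = 6.4050

6.4050


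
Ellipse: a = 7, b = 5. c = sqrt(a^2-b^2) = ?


c^2 = 7^2 - 5^2 = 49 - 25 = 24
c = sqrt(24) = 4.8990

c = 4.8990


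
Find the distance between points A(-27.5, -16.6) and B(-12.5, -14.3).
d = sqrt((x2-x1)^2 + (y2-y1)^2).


dx = -12.5 + 27.5 = 15.0
dy = -14.3 + 16.6 = 2.3
d = sqrt(225.0 + 5.29) = sqrt(230.29) = 15.1753

15.1753


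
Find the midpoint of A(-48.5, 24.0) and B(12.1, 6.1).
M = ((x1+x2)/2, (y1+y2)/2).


Mx = (-48.5 + 12.1)/2 = -36.4/2 = -18.2000
My = (24.0 + 6.1)/2 = 30.1/2 = 15.0500

(-18.2000, 15.0500)


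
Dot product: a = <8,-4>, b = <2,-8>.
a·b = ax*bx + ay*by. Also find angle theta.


a·b = 8*2 - 4*(-8) = 16 + 32 = 48
|a| = sqrt(64+16) = 8.9443
|b| = sqrt(4+64) = 8.2462
cos(theta) = 48/(sqrt(80)*sqrt(68)) = 48/sqrt(5440) = 0.650791
theta = arccos(48/sqrt(5440)) = 49.3987 degrees

a·b = 48, theta = 49.3987 deg


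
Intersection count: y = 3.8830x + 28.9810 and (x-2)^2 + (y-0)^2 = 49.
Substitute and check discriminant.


Substitute y = 3.8830x + 28.9810: (x-2)^2 + (3.8830x+28.9810-0)^2 = 49
Expand to Ax^2 + Bx + C = 0, where b-k = 28.981
A = 1+m^2 = 16.077689
B = 2(m(b-k) - h) = 2(3.8830*28.981 - 2) = 221.066446
C = h^2 + (b-k)^2 - r^2 = 4 + 839.898361 - 49 = 794.898361
disc = B^2-4AC = 48870.3735 - 51120.5145 = -2250.1410
disc < 0

0 intersection points


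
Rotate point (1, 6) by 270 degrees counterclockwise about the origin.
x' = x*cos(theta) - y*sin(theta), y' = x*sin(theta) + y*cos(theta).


cos(270) = 0, sin(270) = -1
x' = 1*0 - 6*(-1) = 6
y' = 1*(-1) + 6*0 = -1

(6, -1)


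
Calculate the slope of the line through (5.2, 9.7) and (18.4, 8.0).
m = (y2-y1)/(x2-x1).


dy = 8.0 - 9.7 = -1.7
dx = 18.4 - 5.2 = 13.2
m = -1.7/13.2 = -0.1288

m = -0.1288


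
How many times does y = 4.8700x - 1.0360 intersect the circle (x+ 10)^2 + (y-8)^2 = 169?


Substitute y = 4.8700x - 1.0360: (x+ 10)^2 + (4.8700x- 1.0360-8)^2 = 169
Expand to Ax^2 + Bx + C = 0, where b-k = -9.036
A = 1+m^2 = 24.7169
B = 2(m(b-k) - h) = 2(4.8700*(-9.036) + 10) = -68.01064
C = h^2 + (b-k)^2 - r^2 = 100 + 81.649296 - 169 = 12.649296
disc = B^2-4AC = 4625.4472 - 1250.6055 = 3374.8417
disc > 0

2 intersection points


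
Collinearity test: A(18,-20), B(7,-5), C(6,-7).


18*(-5+ 7) + 7*(-7+ 20) + 6*(-20+ 5)
= 36 + 91 - 90 = 37

No, not collinear (determinant = 37)


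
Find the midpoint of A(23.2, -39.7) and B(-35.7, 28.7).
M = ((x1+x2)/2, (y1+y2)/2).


Mx = (23.2 - 35.7)/2 = -12.5/2 = -6.2500
My = (-39.7 + 28.7)/2 = -11/2 = -5.5000

(-6.2500, -5.5000)


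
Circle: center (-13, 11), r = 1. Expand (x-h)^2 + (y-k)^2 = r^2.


(x+ 13)^2 + (y-11)^2 = 1^2
D = -2h = 26, E = -2k = -22
F = h^2+k^2-r^2 = 169+121-1 = 289

x^2 + y^2 + 26x - 22y + 289 = 0


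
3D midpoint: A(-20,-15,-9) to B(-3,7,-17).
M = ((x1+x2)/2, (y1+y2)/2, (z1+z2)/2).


Mx = (-20- 3)/2 = -11.5000
My = (-15+7)/2 = -4.0000
Mz = (-9- 17)/2 = -13.0000

M = (-11.5000, -4.0000, -13.0000)


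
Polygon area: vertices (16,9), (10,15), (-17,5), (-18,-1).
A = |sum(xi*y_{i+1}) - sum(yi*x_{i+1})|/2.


sum(xi*y_{i+1}) = 16*15 + 10*5 - 17*(-1) - 18*9 = 145
sum(yi*x_{i+1}) = 9*10 + 15*(-17) + 5*(-18) - 1*16 = -271
Area = |145 + 271|/2 = 416/2 = 208.0000

208.0000 sq units


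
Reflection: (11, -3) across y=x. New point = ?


Reflection rule for y=x: (y, x)
(11, -3) -> (-3, 11)

(-3, 11)


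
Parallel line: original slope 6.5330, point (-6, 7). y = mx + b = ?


Parallel lines have equal slopes.
m2 = 6.5330
b2 = 7 - 6.5330*(-6) = 46.1980

y = 6.5330x + 46.1980


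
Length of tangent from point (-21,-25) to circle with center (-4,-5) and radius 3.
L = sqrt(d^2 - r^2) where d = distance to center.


d = sqrt((-21+ 4)^2 + (-25+ 5)^2) = sqrt(289+400) = 26.2488
L = sqrt(689.0000 - 9) = sqrt(680.0000) = 26.0768

26.0768


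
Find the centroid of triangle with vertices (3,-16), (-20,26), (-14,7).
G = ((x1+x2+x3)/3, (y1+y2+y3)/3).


Gx = (3- 20- 14)/3 = -31/3 = -10.3333
Gy = (-16+26+7)/3 = 17/3 = 5.6667

G = (-10.3333, 5.6667)


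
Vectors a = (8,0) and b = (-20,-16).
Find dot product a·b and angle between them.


a·b = 8*(-20) + 0*(-16) = -160 + 0 = -160
|a| = sqrt(64+0) = 8.0000
|b| = sqrt(400+256) = 25.6125
cos(theta) = -160/(sqrt(64)*sqrt(656)) = -160/sqrt(41984) = -0.780869
theta = arccos(-160/sqrt(41984)) = 141.3402 degrees

a·b = -160, theta = 141.3402 deg


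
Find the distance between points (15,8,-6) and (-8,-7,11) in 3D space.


dx=-23, dy=-15, dz=17
d = sqrt(529+225+289) = sqrt(1043) = 32.2955

32.2955


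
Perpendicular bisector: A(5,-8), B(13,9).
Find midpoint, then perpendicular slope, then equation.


Midpoint = (9, 0.5)
Slope of AB = dy/dx = 17/8 = 2.1250
Perp slope = -dx/dy = -8/17 = -0.4706
b = My - (perp slope)*Mx = 0.5 + (8*9)/17 = 0.5 + 4.2353 = 4.7353

y = -0.4706x + 4.7353


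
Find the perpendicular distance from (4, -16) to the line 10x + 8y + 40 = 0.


|10*4 + 8*(-16) + 40| = |-48| = 48
sqrt(100 + 64) = sqrt(164) = 12.8062
d = 48/sqrt(164) = 3.7482

3.7482


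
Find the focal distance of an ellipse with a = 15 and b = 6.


c^2 = 15^2 - 6^2 = 225 - 36 = 189
c = sqrt(189) = 13.7477

c = 13.7477


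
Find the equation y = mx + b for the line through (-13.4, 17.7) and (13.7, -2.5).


m = (-20.2)/(27.1) = -0.7454
b = y1 - m*x1 = 17.7 - (-20.2*(-13.4))/(27.1) = 17.7 - 9.9882 = 7.7118

y = -0.7454x + 7.7118


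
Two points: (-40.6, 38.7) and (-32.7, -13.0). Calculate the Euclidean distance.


dx = -32.7 + 40.6 = 7.9
dy = -13.0 - 38.7 = -51.7
d = sqrt(62.41 + 2672.89) = sqrt(2735.3) = 52.3001

52.3001


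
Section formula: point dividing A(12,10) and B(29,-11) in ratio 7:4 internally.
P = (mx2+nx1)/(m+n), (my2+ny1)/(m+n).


Px = (7*29 + 4*12)/11 = 251/11 = 22.8182
Py = (7*(-11) + 4*10)/11 = -37/11 = -3.3636

P = (22.8182, -3.3636)


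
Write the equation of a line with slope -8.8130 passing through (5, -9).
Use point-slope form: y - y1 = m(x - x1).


y + 9 = -8.8130(x - 5)
y = -8.8130x - 9 + 8.8130*5
y = -8.8130x + 35.0650

y = -8.8130x + 35.0650


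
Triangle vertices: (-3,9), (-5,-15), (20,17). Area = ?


-3*(-15-17) = 96
-5*(17-9) = -40
20*(9+ 15) = 480
sum = 536
Area = |536|/2 = 268.0000

268.0000 sq units


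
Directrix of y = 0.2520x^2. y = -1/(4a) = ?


a = 0.2520
1/(4a) = 0.9921
directrix: y = -0.9921 = -0.9921

y = -0.9921


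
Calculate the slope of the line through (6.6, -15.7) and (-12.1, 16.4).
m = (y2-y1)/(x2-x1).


dy = 16.4 + 15.7 = 32.1
dx = -12.1 - 6.6 = -18.7
m = 32.1/(-18.7) = -1.7166

m = -1.7166


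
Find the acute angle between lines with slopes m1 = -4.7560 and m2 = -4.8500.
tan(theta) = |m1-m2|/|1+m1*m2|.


m1-m2 = 0.094
1+m1*m2 = 24.0666
tan(theta) = |0.094/24.0666| = 0.003906
theta = arctan(|0.094/24.0666|) = 0.2238 degrees (acute angle)

0.2238 degrees


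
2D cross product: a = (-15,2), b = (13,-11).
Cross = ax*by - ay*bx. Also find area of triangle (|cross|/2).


cross = -15*(-11) - 2*13 = 165 - 26 = 139
Triangle area = |139|/2 = 139/2 = 69.5000

cross = 139, triangle area = 69.5000


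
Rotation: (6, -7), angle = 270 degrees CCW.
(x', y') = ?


cos(270) = 0, sin(270) = -1
x' = 6*0 + 7*(-1) = -7
y' = 6*(-1) - 7*0 = -6

(-7, -6)


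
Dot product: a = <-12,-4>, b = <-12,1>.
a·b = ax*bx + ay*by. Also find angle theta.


a·b = -12*(-12) - 4*1 = 144 - 4 = 140
|a| = sqrt(144+16) = 12.6491
|b| = sqrt(144+1) = 12.0416
cos(theta) = 140/(sqrt(160)*sqrt(145)) = 140/sqrt(23200) = 0.919145
theta = arccos(140/sqrt(23200)) = 23.1986 degrees

a·b = 140, theta = 23.1986 deg


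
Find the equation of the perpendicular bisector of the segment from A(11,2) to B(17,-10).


Midpoint = (14, -4)
Slope of AB = dy/dx = -12/6 = -2.0000
Perp slope = -dx/dy = 6/12 = 0.5000
b = My - (perp slope)*Mx = -4 + (6*14)/(-12) = -4 - 7.0000 = -11.0000

y = 0.5000x - 11.0000


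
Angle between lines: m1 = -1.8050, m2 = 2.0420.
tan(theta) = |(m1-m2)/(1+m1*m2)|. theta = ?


m1-m2 = -3.847
1+m1*m2 = -2.68581
tan(theta) = |-3.847/(-2.68581)| = 1.432343
theta = arctan(|-3.847/(-2.68581)|) = 55.0789 degrees (acute angle)

55.0789 degrees


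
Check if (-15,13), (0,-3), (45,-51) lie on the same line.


-15*(-3+ 51) + 0*(-51-13) + 45*(13+ 3)
= -720 + 0 + 720 = 0

Yes, collinear (determinant = 0)


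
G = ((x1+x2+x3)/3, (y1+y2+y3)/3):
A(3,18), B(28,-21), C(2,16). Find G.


Gx = (3+28+2)/3 = 33/3 = 11.0000
Gy = (18- 21+16)/3 = 13/3 = 4.3333

G = (11.0000, 4.3333)


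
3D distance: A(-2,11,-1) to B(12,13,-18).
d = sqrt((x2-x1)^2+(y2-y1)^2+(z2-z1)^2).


dx=14, dy=2, dz=-17
d = sqrt(196+4+289) = sqrt(489) = 22.1133

22.1133


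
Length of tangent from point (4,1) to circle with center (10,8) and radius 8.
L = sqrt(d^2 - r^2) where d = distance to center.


d = sqrt((4-10)^2 + (1-8)^2) = sqrt(36+49) = 9.2195
L = sqrt(85.0000 - 64) = sqrt(21.0000) = 4.5826

4.5826


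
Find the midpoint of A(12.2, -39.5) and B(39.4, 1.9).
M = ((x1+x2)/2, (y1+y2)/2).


Mx = (12.2 + 39.4)/2 = 51.6/2 = 25.8000
My = (-39.5 + 1.9)/2 = -37.6/2 = -18.8000

(25.8000, -18.8000)


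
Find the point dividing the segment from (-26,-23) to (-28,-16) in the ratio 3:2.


Px = (3*(-28) + 2*(-26))/5 = -136/5 = -27.2000
Py = (3*(-16) + 2*(-23))/5 = -94/5 = -18.8000

P = (-27.2000, -18.8000)


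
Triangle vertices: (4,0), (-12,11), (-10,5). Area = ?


4*(11-5) = 24
-12*(5-0) = -60
-10*(0-11) = 110
sum = 74
Area = |74|/2 = 37.0000

37.0000 sq units


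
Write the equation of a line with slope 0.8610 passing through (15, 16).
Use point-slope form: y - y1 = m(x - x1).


y - 16 = 0.8610(x - 15)
y = 0.8610x + 16 - 0.8610*15
y = 0.8610x + 3.0850

y = 0.8610x + 3.0850


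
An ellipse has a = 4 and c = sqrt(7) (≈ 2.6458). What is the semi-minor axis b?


b^2 = 4^2 - (sqrt(7))^2 = 16 - 7 = 9
b = sqrt(9) = 3

b = 3


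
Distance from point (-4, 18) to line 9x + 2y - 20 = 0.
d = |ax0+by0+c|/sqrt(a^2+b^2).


|9*(-4) + 2*18 - 20| = |-20| = 20
sqrt(81 + 4) = sqrt(85) = 9.2195
d = 20/sqrt(85) = 2.1693

2.1693


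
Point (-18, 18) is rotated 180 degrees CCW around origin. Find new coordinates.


cos(180) = -1, sin(180) = 0
x' = -18*(-1) - 18*0 = 18
y' = -18*0 + 18*(-1) = -18

(18, -18)


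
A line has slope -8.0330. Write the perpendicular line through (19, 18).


Perpendicular slope = -1/m1 = -1/(-8.0330) = 0.1245
b2 = y0 - m2*x0 = 18 + 19/(-8.0330) = 18 - 2.3652 = 15.6348

y = 0.1245x + 15.6348


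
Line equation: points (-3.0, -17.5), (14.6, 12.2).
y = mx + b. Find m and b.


m = (29.7)/(17.6) = 1.6875
b = y1 - m*x1 = -17.5 - (29.7*(-3.0))/(17.6) = -17.5 + 5.0625 = -12.4375

y = 1.6875x - 12.4375


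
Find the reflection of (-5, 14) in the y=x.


Reflection rule for y=x: (y, x)
(-5, 14) -> (14, -5)

(14, -5)


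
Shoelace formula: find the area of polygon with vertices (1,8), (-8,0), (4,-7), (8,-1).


sum(xi*y_{i+1}) = 1*0 - 8*(-7) + 4*(-1) + 8*8 = 116
sum(yi*x_{i+1}) = 8*(-8) + 0*4 - 7*8 - 1*1 = -121
Area = |116 + 121|/2 = 237/2 = 118.5000

118.5000 sq units


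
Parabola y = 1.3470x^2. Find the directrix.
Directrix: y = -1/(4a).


a = 1.3470
1/(4a) = 0.1856
directrix: y = -0.1856 = -0.1856

y = -0.1856


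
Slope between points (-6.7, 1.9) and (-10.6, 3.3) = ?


dy = 3.3 - 1.9 = 1.4
dx = -10.6 + 6.7 = -3.9
m = 1.4/(-3.9) = -0.3590

m = -0.3590


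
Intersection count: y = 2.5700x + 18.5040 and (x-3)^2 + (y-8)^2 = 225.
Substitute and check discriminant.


Substitute y = 2.5700x + 18.5040: (x-3)^2 + (2.5700x+18.5040-8)^2 = 225
Expand to Ax^2 + Bx + C = 0, where b-k = 10.504
A = 1+m^2 = 7.6049
B = 2(m(b-k) - h) = 2(2.5700*10.504 - 3) = 47.99056
C = h^2 + (b-k)^2 - r^2 = 9 + 110.334016 - 225 = -105.665984
disc = B^2-4AC = 2303.0938 + 3214.3170 = 5517.4108
disc > 0

2 intersection points


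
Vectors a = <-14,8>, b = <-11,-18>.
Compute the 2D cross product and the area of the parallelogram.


cross = -14*(-18) - 8*(-11) = 252 + 88 = 340
Parallelogram area = |340| = 340

cross = 340, parallelogram area = 340


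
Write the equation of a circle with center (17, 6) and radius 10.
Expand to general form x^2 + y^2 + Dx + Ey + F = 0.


(x-17)^2 + (y-6)^2 = 10^2
D = -2h = -34, E = -2k = -12
F = h^2+k^2-r^2 = 289+36-100 = 225

x^2 + y^2 - 34x - 12y + 225 = 0


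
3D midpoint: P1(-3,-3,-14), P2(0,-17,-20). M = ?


Mx = (-3+0)/2 = -1.5000
My = (-3- 17)/2 = -10.0000
Mz = (-14- 20)/2 = -17.0000

M = (-1.5000, -10.0000, -17.0000)


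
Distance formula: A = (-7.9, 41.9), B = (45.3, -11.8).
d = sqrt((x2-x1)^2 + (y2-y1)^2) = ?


dx = 45.3 + 7.9 = 53.2
dy = -11.8 - 41.9 = -53.7
d = sqrt(2830.24 + 2883.69) = sqrt(5713.93) = 75.5905

75.5905


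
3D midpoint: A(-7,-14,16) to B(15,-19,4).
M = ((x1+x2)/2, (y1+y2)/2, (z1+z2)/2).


Mx = (-7+15)/2 = 4.0000
My = (-14- 19)/2 = -16.5000
Mz = (16+4)/2 = 10.0000

M = (4.0000, -16.5000, 10.0000)


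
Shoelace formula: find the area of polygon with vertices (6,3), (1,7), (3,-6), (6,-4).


sum(xi*y_{i+1}) = 6*7 + 1*(-6) + 3*(-4) + 6*3 = 42
sum(yi*x_{i+1}) = 3*1 + 7*3 - 6*6 - 4*6 = -36
Area = |42 + 36|/2 = 78/2 = 39.0000

39.0000 sq units


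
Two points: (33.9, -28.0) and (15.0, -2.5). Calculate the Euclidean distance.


dx = 15.0 - 33.9 = -18.9
dy = -2.5 + 28.0 = 25.5
d = sqrt(357.21 + 650.25) = sqrt(1007.46) = 31.7405

31.7405


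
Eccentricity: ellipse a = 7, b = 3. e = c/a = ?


c = sqrt(49-9) = sqrt(40) = 6.3246
e = c/a = sqrt(40)/7 = 0.9035

e = 0.9035


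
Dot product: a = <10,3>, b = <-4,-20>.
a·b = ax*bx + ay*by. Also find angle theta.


a·b = 10*(-4) + 3*(-20) = -40 - 60 = -100
|a| = sqrt(100+9) = 10.4403
|b| = sqrt(16+400) = 20.3961
cos(theta) = -100/(sqrt(109)*sqrt(416)) = -100/sqrt(45344) = -0.469613
theta = arccos(-100/sqrt(45344)) = 118.0092 degrees

a·b = -100, theta = 118.0092 deg


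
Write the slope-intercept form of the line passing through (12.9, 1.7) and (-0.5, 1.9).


m = (0.2)/(-13.4) = -0.0149
b = y1 - m*x1 = 1.7 - (0.2*12.9)/(-13.4) = 1.7 + 0.1925 = 1.8925

y = -0.0149x + 1.8925


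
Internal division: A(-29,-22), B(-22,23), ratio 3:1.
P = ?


Px = (3*(-22) + 1*(-29))/4 = -95/4 = -23.7500
Py = (3*23 + 1*(-22))/4 = 47/4 = 11.7500

P = (-23.7500, 11.7500)


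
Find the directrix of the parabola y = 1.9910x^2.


a = 1.9910
1/(4a) = 0.1256
directrix: y = -0.1256 = -0.1256

y = -0.1256


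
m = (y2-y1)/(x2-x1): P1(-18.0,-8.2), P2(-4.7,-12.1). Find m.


dy = -12.1 + 8.2 = -3.9
dx = -4.7 + 18.0 = 13.3
m = -3.9/13.3 = -0.2932

m = -0.2932


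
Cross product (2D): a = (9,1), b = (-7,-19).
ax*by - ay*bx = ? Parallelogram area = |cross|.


cross = 9*(-19) - 1*(-7) = -171 + 7 = -164
Parallelogram area = |-164| = 164

cross = -164, parallelogram area = 164


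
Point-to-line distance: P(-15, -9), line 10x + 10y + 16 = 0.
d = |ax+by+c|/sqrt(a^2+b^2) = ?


|10*(-15) + 10*(-9) + 16| = |-224| = 224
sqrt(100 + 100) = sqrt(200) = 14.1421
d = 224/sqrt(200) = 15.8392

15.8392


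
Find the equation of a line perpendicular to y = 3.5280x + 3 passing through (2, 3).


Perpendicular slope = -1/m1 = -1/3.5280 = -0.2834
b2 = y0 - m2*x0 = 3 + 2/3.5280 = 3 + 0.5669 = 3.5669

y = -0.2834x + 3.5669


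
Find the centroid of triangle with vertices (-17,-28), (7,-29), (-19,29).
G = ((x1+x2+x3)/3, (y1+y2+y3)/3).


Gx = (-17+7- 19)/3 = -29/3 = -9.6667
Gy = (-28- 29+29)/3 = -28/3 = -9.3333

G = (-9.6667, -9.3333)


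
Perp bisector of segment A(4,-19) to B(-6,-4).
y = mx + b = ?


Midpoint = (-1, -11.5)
Slope of AB = dy/dx = 15/(-10) = -1.5000
Perp slope = -dx/dy = 10/15 = 0.6667
b = My - (perp slope)*Mx = -11.5 + (-10*(-1))/15 = -11.5 + 0.6667 = -10.8333

y = 0.6667x - 10.8333


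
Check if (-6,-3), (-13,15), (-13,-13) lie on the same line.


-6*(15+ 13) - 13*(-13+ 3) - 13*(-3-15)
= -168 + 130 + 234 = 196

No, not collinear (determinant = 196)


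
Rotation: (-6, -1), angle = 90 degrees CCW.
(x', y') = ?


cos(90) = 0, sin(90) = 1
x' = -6*0 + 1*1 = 1
y' = -6*1 - 1*0 = -6

(1, -6)


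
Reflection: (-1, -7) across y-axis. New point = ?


Reflection rule for y-axis: (-x, y)
(-1, -7) -> (1, -7)

(1, -7)


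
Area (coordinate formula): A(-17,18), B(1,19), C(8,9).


-17*(19-9) = -170
1*(9-18) = -9
8*(18-19) = -8
sum = -187
Area = |-187|/2 = 93.5000

93.5000 sq units


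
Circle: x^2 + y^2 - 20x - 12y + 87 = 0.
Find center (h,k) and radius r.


h = -D/2 = 20/2 = 10
k = -E/2 = 12/2 = 6
r^2 = h^2 + k^2 - F = 100 + 36 - 87 = 49
r = 7

Center (10, 6), radius = 7


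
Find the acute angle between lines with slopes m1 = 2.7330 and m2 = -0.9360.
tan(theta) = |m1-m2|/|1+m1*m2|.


m1-m2 = 3.669
1+m1*m2 = -1.558088
tan(theta) = |3.669/(-1.558088)| = 2.354809
theta = arctan(|3.669/(-1.558088)|) = 66.9909 degrees (acute angle)

66.9909 degrees


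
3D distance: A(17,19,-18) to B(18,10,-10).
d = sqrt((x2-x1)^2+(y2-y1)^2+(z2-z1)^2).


dx=1, dy=-9, dz=8
d = sqrt(1+81+64) = sqrt(146) = 12.0830

12.0830


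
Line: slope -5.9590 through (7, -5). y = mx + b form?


y + 5 = -5.9590(x - 7)
y = -5.9590x - 5 + 5.9590*7
y = -5.9590x + 36.7130

y = -5.9590x + 36.7130


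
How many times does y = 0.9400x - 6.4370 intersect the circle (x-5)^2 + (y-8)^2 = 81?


Substitute y = 0.9400x - 6.4370: (x-5)^2 + (0.9400x- 6.4370-8)^2 = 81
Expand to Ax^2 + Bx + C = 0, where b-k = -14.437
A = 1+m^2 = 1.8836
B = 2(m(b-k) - h) = 2(0.9400*(-14.437) - 5) = -37.14156
C = h^2 + (b-k)^2 - r^2 = 25 + 208.426969 - 81 = 152.426969
disc = B^2-4AC = 1379.4955 - 1148.4458 = 231.0497
disc > 0

2 intersection points


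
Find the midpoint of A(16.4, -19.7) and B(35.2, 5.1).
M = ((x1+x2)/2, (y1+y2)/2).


Mx = (16.4 + 35.2)/2 = 51.6/2 = 25.8000
My = (-19.7 + 5.1)/2 = -14.6/2 = -7.3000

(25.8000, -7.3000)


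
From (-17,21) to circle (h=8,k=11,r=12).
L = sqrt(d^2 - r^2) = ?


d = sqrt((-17-8)^2 + (21-11)^2) = sqrt(625+100) = 26.9258
L = sqrt(725.0000 - 144) = sqrt(581.0000) = 24.1039

24.1039


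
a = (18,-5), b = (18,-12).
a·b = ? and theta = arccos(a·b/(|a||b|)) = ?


a·b = 18*18 - 5*(-12) = 324 + 60 = 384
|a| = sqrt(324+25) = 18.6815
|b| = sqrt(324+144) = 21.6333
cos(theta) = 384/(sqrt(349)*sqrt(468)) = 384/sqrt(163332) = 0.950157
theta = arccos(384/sqrt(163332)) = 18.1660 degrees

a·b = 384, theta = 18.1660 deg


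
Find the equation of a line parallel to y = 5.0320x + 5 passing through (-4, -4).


Parallel lines have equal slopes.
m2 = 5.0320
b2 = -4 - 5.0320*(-4) = 16.1280

y = 5.0320x + 16.1280


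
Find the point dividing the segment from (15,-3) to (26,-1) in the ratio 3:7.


Px = (3*26 + 7*15)/10 = 183/10 = 18.3000
Py = (3*(-1) + 7*(-3))/10 = -24/10 = -2.4000

P = (18.3000, -2.4000)


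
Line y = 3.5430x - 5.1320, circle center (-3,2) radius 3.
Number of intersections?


Substitute y = 3.5430x - 5.1320: (x+ 3)^2 + (3.5430x- 5.1320-2)^2 = 9
Expand to Ax^2 + Bx + C = 0, where b-k = -7.132
A = 1+m^2 = 13.552849
B = 2(m(b-k) - h) = 2(3.5430*(-7.132) + 3) = -44.537352
C = h^2 + (b-k)^2 - r^2 = 9 + 50.865424 - 9 = 50.865424
disc = B^2-4AC = 1983.5757 - 2757.4856 = -773.9099
disc < 0

0 intersection points


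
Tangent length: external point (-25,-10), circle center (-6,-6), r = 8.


d = sqrt((-25+ 6)^2 + (-10+ 6)^2) = sqrt(361+16) = 19.4165
L = sqrt(377.0000 - 64) = sqrt(313.0000) = 17.6918

17.6918


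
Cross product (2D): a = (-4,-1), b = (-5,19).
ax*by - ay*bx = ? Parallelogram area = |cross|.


cross = -4*19 + 1*(-5) = -76 - 5 = -81
Parallelogram area = |-81| = 81

cross = -81, parallelogram area = 81


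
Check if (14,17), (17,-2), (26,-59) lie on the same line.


14*(-2+ 59) + 17*(-59-17) + 26*(17+ 2)
= 798 - 1292 + 494 = 0

Yes, collinear (determinant = 0)


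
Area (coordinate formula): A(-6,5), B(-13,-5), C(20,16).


-6*(-5-16) = 126
-13*(16-5) = -143
20*(5+ 5) = 200
sum = 183
Area = |183|/2 = 91.5000

91.5000 sq units


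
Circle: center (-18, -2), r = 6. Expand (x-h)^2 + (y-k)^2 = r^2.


(x+ 18)^2 + (y+ 2)^2 = 6^2
D = -2h = 36, E = -2k = 4
F = h^2+k^2-r^2 = 324+4-36 = 292

x^2 + y^2 + 36x + 4y + 292 = 0
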